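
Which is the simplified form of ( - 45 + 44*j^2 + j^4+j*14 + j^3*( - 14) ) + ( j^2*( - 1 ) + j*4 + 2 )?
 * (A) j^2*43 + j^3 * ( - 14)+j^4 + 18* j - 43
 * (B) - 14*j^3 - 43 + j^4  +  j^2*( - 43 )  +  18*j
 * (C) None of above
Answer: A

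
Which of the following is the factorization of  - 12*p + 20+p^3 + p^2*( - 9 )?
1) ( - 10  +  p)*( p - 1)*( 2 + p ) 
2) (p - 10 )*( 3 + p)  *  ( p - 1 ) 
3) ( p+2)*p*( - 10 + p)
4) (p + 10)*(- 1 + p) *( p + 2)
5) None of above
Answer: 1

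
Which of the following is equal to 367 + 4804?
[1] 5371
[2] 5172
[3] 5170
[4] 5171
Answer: 4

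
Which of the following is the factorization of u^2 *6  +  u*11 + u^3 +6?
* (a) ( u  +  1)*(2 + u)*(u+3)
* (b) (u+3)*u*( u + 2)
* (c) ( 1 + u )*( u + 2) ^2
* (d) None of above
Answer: a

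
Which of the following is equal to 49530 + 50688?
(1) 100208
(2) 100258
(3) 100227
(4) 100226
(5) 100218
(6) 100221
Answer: 5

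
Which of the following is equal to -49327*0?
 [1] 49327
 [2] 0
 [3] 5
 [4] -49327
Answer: 2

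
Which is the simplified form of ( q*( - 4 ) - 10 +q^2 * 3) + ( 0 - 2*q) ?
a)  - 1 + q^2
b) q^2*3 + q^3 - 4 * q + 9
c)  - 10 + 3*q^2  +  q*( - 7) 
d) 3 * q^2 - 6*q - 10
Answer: d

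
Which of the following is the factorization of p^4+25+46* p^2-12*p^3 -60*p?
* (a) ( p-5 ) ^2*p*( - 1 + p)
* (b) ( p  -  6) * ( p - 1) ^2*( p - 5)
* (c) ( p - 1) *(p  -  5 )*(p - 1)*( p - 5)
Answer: c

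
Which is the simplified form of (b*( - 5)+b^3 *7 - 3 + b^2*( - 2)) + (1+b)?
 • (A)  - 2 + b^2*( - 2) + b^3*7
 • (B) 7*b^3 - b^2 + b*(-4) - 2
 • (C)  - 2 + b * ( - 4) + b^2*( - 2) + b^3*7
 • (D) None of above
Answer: C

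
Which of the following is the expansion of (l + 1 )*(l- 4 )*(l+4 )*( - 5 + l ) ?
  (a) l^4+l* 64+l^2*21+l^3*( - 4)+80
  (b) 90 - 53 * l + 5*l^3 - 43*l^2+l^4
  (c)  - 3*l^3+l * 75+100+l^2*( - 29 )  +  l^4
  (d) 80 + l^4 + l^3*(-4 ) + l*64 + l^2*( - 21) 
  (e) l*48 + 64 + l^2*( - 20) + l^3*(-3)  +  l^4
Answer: d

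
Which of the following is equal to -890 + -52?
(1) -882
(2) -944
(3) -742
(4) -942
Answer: 4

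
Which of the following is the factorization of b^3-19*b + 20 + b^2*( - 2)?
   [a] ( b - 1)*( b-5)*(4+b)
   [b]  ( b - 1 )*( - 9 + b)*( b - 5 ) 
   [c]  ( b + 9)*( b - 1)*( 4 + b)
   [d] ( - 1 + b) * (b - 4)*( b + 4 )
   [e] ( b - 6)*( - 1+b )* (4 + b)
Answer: a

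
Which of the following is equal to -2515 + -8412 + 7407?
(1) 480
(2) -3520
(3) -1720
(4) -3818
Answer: 2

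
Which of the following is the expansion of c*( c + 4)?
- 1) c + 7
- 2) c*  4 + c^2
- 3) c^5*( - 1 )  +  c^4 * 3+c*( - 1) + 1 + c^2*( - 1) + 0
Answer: 2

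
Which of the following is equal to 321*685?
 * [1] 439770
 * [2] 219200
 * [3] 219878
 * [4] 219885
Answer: 4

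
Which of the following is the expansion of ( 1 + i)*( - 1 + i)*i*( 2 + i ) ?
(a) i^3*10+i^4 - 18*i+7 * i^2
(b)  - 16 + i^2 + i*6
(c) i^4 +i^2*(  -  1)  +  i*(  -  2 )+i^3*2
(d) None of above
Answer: c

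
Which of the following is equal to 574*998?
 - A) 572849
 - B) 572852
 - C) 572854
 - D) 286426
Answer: B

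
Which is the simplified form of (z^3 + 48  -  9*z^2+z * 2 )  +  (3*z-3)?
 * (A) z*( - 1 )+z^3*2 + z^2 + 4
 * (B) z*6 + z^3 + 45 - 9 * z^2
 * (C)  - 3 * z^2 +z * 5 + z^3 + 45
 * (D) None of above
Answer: D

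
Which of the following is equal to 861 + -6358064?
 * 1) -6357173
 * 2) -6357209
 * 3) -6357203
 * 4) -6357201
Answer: 3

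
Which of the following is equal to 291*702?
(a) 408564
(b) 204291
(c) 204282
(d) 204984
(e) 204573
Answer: c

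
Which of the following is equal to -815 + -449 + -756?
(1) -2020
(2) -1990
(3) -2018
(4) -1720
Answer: 1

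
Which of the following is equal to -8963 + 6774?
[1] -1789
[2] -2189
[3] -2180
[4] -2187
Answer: 2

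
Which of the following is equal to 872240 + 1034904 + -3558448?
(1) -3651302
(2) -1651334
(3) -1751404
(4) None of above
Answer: 4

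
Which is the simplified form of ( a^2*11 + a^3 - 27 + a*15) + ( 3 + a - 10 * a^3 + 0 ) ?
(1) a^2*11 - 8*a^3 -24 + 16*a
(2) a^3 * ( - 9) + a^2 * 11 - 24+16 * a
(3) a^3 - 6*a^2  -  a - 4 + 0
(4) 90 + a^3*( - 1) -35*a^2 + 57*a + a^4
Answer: 2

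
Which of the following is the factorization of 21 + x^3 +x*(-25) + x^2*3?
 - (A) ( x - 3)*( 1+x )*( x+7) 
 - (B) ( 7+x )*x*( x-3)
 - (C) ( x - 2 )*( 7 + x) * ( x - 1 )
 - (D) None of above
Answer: D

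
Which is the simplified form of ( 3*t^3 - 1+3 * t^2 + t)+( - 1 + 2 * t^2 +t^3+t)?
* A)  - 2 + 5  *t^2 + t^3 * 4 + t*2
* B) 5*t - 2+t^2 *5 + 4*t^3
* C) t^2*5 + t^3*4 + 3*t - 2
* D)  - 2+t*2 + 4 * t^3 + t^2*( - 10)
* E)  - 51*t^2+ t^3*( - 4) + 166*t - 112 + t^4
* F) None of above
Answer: A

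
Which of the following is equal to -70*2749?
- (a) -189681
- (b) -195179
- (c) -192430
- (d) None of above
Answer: c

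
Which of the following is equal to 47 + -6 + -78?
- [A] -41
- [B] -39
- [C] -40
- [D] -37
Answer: D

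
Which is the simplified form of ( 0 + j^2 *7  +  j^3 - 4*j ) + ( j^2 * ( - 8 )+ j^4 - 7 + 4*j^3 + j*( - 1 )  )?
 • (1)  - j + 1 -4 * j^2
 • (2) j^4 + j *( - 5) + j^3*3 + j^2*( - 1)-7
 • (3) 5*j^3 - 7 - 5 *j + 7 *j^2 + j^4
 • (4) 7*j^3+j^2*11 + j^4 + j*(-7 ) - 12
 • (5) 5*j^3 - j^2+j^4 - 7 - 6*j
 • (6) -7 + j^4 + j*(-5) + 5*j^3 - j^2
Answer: 6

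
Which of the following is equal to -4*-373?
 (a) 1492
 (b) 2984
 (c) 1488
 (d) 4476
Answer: a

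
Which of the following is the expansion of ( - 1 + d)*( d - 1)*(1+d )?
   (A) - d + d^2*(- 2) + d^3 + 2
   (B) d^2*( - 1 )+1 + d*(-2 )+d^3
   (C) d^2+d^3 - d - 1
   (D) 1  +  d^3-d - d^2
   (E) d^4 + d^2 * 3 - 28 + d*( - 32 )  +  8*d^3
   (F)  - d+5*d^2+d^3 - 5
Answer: D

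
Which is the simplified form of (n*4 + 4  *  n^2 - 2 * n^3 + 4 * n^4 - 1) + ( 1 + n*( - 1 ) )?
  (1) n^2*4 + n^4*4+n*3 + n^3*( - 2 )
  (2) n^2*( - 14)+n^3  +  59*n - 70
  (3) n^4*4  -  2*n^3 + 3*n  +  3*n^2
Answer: 1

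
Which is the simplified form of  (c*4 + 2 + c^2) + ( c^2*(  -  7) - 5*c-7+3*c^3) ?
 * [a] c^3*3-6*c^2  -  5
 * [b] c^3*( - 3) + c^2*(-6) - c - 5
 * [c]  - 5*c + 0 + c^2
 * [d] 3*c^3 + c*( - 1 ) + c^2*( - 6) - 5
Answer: d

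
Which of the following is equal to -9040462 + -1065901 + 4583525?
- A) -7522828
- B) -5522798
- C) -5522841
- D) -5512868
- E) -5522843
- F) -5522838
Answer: F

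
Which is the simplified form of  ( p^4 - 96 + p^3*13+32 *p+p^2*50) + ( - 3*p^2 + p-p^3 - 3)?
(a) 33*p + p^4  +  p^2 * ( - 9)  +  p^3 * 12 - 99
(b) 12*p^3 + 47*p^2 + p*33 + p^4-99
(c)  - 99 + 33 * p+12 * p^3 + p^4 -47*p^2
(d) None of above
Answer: b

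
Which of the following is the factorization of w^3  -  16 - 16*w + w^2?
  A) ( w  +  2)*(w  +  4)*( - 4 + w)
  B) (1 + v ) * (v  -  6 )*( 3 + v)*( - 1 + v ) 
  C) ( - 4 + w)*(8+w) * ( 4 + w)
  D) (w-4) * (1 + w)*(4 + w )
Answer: D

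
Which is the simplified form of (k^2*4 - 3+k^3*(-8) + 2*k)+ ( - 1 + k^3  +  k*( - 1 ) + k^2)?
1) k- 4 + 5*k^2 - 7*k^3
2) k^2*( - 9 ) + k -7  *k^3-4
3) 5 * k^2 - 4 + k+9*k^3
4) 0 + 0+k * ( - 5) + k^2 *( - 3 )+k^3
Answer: 1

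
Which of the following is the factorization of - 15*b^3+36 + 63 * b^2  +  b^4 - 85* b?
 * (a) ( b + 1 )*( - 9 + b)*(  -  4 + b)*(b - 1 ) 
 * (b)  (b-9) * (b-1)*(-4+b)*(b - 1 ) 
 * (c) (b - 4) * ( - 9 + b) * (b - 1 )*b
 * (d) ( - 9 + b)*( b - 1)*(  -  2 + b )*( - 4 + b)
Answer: b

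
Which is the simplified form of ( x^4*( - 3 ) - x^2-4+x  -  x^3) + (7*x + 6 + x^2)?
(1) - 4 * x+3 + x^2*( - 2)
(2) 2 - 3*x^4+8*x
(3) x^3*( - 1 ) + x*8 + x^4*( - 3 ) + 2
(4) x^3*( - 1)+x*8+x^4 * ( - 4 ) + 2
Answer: 3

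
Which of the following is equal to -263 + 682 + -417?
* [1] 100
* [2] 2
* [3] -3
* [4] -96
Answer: 2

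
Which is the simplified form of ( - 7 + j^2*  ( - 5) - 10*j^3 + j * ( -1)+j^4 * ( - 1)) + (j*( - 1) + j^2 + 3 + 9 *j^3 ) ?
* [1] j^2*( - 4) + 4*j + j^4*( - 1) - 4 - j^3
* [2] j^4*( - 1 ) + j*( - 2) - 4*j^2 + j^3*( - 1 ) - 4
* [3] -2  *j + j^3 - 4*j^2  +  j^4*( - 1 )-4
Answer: 2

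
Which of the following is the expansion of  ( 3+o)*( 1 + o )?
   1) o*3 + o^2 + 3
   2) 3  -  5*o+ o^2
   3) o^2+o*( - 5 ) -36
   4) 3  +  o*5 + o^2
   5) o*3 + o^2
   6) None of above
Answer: 6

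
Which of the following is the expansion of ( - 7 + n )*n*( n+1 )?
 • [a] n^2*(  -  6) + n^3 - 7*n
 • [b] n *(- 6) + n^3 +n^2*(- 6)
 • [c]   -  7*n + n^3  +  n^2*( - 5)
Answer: a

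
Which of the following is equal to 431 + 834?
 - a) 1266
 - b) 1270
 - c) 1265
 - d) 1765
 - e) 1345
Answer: c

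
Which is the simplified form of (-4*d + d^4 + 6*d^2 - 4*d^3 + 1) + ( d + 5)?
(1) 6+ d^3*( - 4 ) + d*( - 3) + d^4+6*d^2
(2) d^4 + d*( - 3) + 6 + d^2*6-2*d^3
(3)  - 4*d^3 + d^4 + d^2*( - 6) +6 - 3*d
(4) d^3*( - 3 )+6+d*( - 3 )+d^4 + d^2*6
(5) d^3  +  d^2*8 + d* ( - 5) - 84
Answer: 1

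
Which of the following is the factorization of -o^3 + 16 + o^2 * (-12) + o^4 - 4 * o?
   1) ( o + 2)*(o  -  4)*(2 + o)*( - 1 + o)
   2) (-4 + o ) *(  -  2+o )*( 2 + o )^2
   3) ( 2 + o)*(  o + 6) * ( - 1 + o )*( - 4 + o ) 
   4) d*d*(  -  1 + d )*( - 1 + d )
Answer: 1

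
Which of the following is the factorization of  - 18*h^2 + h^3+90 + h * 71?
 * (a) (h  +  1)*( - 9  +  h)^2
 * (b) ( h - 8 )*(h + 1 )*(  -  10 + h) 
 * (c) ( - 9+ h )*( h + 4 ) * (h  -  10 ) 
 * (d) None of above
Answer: d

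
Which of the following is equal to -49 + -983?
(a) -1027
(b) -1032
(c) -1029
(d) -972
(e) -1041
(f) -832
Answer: b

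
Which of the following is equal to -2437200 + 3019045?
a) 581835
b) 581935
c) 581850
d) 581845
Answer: d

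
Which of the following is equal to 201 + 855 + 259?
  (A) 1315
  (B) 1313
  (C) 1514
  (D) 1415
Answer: A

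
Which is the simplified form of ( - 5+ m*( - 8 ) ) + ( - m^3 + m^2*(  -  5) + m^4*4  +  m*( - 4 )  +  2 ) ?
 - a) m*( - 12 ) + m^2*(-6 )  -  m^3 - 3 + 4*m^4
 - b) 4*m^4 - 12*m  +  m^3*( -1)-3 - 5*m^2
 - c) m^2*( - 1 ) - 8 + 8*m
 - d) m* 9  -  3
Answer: b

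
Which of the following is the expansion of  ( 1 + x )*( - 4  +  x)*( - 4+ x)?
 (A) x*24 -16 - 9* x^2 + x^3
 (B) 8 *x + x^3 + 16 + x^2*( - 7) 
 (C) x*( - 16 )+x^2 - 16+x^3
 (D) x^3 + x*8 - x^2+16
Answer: B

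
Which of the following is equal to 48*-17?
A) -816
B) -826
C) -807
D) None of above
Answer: A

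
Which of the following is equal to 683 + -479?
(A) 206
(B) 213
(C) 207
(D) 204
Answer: D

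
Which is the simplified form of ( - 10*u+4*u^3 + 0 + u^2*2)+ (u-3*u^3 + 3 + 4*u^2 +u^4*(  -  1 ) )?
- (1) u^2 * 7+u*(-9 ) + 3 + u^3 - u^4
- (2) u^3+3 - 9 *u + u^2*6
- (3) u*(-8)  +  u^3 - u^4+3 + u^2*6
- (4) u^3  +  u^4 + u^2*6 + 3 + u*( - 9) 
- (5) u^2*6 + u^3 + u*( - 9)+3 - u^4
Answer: 5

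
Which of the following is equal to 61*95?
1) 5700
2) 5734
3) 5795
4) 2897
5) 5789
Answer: 3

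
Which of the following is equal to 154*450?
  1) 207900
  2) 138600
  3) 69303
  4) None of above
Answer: 4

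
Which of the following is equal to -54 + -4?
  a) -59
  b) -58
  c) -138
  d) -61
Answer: b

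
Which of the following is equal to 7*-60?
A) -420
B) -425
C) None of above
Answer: A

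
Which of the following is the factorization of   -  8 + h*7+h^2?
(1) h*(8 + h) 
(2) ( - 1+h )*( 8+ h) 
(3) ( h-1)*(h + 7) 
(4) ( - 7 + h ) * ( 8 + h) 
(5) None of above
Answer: 2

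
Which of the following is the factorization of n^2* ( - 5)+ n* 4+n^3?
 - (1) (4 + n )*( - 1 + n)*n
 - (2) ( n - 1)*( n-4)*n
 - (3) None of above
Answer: 2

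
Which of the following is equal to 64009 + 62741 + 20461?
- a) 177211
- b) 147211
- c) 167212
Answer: b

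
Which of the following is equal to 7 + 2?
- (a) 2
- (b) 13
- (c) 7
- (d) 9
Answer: d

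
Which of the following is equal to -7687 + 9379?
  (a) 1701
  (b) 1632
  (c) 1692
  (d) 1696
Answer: c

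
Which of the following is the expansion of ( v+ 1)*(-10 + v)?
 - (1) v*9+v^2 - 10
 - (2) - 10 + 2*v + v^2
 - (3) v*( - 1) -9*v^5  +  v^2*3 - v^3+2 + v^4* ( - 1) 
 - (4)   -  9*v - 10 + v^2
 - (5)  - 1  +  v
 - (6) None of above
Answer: 4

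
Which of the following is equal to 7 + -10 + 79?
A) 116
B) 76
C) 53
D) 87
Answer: B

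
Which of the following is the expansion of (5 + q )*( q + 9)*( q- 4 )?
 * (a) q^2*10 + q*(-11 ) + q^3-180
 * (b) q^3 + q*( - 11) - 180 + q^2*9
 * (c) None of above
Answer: a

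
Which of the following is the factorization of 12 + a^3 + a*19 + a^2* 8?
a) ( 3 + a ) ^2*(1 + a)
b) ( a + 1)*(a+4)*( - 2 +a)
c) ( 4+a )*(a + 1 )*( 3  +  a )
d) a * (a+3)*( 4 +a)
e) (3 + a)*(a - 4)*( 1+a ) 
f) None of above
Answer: c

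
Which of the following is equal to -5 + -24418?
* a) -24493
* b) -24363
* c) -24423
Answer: c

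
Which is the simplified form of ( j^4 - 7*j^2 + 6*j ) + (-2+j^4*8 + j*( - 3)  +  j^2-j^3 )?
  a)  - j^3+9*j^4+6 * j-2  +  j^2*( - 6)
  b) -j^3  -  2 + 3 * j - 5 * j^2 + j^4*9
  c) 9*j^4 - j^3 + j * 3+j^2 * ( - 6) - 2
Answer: c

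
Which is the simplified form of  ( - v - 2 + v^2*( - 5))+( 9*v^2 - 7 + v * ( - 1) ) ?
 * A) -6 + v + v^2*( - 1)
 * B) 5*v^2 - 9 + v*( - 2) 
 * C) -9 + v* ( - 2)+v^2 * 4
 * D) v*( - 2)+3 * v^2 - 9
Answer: C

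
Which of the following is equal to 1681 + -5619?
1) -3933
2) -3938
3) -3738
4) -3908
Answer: 2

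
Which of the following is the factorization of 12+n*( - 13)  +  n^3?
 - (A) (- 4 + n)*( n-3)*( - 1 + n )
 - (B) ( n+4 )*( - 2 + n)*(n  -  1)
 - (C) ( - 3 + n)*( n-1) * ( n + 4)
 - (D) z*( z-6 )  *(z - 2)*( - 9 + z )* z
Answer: C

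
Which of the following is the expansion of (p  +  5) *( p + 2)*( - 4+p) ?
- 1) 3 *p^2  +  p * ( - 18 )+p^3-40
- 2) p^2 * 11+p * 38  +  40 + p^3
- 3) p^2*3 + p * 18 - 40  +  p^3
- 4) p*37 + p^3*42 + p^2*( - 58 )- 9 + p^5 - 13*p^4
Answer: 1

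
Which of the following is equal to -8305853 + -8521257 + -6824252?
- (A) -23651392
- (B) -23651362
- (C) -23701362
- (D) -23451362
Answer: B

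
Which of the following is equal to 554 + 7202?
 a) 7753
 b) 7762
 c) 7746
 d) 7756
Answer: d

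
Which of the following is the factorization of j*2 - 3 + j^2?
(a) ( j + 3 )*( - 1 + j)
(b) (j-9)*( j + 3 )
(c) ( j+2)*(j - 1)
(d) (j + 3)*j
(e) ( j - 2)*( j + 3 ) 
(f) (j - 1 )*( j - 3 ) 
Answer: a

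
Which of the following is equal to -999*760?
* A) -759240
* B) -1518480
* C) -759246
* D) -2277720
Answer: A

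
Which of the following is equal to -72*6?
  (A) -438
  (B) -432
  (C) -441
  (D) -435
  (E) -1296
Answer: B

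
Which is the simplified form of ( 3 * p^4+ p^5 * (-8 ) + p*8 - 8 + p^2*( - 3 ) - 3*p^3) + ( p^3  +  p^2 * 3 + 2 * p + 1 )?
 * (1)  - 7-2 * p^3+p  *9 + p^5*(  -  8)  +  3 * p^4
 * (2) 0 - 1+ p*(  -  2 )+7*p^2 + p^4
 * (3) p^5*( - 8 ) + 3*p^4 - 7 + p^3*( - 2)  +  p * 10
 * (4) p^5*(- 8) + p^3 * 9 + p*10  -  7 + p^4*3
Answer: 3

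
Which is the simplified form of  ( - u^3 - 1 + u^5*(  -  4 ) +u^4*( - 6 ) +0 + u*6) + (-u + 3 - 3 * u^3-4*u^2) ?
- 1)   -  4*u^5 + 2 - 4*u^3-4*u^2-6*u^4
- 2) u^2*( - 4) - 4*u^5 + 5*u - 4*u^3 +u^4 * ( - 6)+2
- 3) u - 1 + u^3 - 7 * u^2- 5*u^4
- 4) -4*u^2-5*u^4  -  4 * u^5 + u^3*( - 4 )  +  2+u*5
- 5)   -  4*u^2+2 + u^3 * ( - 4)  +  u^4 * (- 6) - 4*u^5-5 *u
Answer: 2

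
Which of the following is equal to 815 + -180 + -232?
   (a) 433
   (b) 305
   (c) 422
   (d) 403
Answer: d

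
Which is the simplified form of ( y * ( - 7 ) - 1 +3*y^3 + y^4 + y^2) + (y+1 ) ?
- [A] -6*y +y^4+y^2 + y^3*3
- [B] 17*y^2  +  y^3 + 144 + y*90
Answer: A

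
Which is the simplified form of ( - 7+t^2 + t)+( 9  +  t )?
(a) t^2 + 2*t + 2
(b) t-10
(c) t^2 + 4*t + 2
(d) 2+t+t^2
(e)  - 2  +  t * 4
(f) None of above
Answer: a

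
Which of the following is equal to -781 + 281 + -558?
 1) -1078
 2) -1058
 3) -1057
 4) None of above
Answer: 2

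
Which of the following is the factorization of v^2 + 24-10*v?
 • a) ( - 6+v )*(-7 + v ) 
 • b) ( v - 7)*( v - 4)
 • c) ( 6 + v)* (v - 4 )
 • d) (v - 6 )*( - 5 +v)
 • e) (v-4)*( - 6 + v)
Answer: e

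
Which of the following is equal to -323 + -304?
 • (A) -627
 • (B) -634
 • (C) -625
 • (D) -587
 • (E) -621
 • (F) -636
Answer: A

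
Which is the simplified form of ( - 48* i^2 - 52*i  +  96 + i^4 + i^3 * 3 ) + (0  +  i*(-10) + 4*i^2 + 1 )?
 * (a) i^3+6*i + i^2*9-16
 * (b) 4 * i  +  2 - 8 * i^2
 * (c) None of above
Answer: c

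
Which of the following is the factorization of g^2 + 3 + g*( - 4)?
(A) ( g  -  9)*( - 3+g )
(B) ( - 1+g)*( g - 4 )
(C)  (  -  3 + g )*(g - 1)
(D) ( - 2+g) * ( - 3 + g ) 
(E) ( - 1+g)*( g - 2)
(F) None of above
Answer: C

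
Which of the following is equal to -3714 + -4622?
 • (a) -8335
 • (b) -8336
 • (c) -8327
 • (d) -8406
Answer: b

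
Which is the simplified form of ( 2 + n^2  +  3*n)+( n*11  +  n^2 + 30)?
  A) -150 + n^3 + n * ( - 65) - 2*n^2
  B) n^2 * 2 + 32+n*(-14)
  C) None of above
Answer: C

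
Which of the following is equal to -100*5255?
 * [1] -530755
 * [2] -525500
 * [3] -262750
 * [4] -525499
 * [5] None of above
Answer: 2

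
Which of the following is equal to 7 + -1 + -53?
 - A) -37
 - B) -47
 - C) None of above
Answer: B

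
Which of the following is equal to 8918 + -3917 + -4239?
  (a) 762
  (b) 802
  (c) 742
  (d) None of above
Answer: a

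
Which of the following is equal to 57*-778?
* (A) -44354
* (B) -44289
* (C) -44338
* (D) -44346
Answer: D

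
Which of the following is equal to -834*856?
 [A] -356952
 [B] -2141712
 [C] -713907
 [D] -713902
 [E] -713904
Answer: E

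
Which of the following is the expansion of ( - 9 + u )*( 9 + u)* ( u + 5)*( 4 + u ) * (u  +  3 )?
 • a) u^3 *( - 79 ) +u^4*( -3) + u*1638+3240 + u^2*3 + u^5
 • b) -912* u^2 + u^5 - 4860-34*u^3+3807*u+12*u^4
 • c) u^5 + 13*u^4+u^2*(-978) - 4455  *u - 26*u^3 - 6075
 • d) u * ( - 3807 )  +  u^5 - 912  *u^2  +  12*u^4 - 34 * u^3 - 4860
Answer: d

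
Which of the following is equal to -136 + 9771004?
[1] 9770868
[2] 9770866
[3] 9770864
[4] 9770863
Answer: 1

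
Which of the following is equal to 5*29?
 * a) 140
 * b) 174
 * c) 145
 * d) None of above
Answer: c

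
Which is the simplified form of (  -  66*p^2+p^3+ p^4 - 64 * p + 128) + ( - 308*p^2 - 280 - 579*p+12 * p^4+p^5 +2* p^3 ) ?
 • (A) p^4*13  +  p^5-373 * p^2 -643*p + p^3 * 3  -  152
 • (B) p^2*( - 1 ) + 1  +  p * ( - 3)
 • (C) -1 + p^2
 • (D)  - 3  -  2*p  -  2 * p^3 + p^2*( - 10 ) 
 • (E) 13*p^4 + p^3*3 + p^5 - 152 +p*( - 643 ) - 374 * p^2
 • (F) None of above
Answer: E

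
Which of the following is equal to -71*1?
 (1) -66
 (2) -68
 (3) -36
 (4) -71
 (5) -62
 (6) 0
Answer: 4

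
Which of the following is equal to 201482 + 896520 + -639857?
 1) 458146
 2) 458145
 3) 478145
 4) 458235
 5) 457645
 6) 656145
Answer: 2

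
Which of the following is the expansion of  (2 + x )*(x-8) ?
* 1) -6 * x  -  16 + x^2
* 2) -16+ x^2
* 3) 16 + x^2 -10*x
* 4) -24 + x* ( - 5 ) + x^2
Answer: 1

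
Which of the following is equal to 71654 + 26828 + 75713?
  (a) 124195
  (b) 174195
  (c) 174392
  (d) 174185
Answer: b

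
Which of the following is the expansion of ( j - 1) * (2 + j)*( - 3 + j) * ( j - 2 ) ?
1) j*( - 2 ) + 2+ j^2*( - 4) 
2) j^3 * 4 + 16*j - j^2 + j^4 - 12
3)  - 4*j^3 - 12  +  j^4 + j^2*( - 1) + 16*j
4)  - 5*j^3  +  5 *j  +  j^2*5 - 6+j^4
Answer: 3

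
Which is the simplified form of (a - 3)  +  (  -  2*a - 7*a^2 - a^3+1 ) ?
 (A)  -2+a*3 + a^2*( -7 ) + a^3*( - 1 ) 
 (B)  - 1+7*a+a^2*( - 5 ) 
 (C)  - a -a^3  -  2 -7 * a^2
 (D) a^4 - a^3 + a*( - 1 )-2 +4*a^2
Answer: C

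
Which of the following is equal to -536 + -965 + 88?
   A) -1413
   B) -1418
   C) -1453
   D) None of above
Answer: A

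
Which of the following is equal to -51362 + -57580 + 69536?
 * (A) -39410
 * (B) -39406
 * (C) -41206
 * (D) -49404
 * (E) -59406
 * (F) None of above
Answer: B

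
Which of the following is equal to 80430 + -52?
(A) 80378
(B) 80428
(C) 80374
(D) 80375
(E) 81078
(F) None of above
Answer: A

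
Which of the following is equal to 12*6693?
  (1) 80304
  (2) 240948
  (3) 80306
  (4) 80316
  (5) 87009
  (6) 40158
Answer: 4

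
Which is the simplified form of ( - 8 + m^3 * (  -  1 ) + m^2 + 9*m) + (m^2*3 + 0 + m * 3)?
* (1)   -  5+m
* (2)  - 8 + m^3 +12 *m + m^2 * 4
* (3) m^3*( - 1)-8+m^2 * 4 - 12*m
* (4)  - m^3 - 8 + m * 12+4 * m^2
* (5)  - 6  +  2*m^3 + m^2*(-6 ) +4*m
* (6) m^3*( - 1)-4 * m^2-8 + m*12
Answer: 4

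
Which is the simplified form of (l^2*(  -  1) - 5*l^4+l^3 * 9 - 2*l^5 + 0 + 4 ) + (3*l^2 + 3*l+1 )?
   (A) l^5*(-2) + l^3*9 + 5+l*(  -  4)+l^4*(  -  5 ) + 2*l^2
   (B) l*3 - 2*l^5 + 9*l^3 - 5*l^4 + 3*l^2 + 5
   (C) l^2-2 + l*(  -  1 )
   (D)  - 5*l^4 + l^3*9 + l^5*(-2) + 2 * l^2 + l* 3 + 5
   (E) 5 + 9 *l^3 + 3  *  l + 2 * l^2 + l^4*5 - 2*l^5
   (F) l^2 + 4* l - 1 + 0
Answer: D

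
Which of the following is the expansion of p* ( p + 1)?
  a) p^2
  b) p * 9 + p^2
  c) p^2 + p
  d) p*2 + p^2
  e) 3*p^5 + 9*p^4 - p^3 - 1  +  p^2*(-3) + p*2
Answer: c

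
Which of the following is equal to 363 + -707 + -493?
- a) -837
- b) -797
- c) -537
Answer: a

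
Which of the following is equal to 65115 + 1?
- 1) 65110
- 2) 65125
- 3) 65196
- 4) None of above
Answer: 4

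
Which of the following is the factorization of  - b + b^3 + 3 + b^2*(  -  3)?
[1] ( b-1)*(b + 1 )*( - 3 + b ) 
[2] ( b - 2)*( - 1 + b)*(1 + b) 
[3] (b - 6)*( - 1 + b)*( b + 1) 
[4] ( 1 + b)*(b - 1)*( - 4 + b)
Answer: 1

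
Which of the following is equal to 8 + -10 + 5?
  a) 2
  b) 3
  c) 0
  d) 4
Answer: b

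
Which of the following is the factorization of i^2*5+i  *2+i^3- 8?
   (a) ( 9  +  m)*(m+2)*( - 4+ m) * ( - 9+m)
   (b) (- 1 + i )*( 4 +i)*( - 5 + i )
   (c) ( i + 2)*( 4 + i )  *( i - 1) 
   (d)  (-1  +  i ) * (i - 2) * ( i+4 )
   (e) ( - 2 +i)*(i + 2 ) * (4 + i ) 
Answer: c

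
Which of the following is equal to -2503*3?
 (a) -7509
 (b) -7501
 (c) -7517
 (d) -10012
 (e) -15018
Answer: a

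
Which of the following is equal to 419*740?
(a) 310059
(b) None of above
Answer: b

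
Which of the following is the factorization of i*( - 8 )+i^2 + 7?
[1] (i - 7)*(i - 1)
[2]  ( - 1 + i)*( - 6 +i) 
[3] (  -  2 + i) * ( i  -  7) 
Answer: 1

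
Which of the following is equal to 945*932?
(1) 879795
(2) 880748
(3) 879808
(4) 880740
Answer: 4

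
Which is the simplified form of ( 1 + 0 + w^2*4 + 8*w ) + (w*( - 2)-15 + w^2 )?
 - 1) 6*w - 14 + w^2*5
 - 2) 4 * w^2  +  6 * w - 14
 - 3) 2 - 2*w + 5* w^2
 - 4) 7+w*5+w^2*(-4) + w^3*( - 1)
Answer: 1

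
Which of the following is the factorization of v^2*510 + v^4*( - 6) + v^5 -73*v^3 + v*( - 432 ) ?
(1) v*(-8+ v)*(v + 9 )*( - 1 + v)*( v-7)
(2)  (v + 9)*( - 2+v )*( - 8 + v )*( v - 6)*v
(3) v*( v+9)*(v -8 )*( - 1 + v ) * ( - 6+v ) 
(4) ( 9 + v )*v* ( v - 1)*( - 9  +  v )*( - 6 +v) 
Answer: 3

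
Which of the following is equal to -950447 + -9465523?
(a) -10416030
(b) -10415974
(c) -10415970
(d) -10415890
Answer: c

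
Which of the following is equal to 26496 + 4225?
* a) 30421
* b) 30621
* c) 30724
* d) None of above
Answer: d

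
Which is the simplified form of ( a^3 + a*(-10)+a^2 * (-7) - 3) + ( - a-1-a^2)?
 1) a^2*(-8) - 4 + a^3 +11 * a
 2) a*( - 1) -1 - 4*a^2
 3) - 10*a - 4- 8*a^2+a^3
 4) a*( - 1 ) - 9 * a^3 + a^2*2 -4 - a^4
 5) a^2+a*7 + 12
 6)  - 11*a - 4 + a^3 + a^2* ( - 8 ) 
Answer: 6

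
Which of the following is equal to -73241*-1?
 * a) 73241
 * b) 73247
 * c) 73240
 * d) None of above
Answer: a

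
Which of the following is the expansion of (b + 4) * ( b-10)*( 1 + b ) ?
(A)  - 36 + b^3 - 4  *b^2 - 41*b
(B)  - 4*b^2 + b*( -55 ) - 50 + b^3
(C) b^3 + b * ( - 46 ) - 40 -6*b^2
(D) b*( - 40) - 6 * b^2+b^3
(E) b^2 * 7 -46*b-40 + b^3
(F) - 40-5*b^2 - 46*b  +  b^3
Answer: F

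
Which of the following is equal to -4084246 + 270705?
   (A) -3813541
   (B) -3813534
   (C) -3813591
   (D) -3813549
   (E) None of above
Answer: A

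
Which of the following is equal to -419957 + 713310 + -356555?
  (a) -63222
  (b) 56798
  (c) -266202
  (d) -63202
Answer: d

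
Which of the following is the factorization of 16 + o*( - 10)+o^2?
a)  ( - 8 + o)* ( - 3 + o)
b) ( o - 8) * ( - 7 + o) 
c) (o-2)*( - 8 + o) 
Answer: c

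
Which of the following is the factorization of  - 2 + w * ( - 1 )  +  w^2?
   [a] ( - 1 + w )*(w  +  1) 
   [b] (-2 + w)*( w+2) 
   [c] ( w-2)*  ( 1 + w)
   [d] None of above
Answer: c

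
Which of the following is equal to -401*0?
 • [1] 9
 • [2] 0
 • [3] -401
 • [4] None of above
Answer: 2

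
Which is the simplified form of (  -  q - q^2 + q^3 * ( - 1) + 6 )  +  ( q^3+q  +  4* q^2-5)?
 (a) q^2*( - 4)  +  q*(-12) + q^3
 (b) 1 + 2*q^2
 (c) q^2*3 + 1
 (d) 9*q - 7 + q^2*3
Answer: c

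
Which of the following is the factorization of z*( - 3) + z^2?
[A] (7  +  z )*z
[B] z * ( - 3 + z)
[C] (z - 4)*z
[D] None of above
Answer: B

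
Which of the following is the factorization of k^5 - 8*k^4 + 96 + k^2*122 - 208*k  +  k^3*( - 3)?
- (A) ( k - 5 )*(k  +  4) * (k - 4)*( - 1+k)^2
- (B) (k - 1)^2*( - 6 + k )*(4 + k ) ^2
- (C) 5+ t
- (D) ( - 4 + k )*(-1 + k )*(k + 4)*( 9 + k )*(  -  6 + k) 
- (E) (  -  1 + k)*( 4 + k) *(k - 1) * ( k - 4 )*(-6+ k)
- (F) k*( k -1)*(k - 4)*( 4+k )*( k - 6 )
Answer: E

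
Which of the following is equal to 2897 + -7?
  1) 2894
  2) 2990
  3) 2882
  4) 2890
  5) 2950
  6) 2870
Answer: 4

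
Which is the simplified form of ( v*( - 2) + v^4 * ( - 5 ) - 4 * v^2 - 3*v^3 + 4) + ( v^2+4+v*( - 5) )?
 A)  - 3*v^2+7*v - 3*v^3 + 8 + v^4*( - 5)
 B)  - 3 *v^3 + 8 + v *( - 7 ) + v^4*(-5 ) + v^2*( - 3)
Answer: B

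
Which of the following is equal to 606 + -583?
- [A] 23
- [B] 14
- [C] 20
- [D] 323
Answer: A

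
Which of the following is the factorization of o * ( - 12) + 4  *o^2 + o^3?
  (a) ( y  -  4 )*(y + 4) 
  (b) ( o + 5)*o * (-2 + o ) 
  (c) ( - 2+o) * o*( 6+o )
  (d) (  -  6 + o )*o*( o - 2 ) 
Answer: c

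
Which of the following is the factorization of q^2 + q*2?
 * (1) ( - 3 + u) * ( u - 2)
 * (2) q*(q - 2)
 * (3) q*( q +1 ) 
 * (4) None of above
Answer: 4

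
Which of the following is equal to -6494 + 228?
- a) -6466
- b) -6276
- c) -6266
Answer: c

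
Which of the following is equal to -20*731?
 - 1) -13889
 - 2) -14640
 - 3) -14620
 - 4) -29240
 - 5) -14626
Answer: 3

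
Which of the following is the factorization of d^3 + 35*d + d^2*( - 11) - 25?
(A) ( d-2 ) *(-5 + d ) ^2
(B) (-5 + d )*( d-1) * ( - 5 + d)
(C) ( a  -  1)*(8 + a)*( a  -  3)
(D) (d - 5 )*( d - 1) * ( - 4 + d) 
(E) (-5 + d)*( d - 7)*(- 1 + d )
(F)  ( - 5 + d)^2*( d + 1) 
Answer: B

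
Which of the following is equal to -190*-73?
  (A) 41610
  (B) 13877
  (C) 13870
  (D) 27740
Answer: C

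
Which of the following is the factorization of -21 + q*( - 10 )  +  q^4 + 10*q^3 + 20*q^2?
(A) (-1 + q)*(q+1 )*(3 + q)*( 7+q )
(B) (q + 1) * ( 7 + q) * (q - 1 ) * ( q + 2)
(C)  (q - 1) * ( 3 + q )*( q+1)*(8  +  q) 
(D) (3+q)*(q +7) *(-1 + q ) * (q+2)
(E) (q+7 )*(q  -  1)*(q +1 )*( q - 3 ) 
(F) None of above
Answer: A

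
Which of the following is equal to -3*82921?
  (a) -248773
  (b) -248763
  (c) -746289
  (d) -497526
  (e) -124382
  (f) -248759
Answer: b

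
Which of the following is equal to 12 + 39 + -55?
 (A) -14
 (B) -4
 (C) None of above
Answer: B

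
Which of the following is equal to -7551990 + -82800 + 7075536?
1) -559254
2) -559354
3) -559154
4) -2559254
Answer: 1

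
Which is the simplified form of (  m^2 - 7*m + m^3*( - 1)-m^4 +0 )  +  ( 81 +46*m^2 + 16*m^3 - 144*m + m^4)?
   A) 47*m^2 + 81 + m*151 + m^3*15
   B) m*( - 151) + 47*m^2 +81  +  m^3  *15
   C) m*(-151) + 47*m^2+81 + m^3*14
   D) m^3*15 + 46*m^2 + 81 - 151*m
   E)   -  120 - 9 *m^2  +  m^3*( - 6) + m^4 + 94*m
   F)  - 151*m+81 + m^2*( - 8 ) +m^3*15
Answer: B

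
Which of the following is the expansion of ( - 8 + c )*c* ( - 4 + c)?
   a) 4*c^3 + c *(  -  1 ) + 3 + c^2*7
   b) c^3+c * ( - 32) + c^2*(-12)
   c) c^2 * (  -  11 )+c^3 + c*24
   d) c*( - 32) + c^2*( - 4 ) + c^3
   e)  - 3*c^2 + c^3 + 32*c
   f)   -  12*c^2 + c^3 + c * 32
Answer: f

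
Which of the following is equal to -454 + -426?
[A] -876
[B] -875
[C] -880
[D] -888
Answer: C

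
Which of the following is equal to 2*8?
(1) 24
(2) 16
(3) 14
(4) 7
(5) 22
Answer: 2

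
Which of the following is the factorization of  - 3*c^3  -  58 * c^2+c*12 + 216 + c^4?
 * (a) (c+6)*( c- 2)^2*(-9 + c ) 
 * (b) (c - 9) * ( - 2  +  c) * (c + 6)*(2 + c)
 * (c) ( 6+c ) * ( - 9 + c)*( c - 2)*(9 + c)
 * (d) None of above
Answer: b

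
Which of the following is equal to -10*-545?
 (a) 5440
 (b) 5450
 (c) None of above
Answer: b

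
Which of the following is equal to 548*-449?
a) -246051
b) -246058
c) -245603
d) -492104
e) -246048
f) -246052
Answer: f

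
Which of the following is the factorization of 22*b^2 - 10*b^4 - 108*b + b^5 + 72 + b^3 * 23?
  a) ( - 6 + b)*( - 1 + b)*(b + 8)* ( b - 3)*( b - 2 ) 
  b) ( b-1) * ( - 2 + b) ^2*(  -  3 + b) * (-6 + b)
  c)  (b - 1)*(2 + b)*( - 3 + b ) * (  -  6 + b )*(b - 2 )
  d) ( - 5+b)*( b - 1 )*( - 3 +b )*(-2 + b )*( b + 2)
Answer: c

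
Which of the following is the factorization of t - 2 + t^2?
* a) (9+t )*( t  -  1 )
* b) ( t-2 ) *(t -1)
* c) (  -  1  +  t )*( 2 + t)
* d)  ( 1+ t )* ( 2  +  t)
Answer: c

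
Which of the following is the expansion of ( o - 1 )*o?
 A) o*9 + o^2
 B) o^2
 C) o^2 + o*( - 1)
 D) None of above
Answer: C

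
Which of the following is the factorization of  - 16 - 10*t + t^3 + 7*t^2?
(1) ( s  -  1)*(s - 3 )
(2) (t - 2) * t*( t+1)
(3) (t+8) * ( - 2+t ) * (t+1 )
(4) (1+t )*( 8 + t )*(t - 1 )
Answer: 3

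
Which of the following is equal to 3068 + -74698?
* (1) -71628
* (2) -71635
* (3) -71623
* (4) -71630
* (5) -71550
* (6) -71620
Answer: 4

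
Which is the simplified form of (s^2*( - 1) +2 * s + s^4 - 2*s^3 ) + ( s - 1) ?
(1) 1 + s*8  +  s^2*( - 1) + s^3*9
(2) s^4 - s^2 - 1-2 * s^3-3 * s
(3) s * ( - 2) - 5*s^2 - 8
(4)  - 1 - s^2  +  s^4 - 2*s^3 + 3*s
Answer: 4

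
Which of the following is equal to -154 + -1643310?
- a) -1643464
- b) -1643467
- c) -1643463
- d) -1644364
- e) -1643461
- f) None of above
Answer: a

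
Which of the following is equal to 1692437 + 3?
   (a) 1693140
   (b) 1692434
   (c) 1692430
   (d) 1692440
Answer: d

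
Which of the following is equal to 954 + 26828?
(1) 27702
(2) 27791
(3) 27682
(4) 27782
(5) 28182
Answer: 4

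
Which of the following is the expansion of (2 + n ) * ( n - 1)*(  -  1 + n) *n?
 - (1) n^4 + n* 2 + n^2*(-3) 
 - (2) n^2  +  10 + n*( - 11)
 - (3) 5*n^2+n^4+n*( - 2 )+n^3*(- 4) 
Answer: 1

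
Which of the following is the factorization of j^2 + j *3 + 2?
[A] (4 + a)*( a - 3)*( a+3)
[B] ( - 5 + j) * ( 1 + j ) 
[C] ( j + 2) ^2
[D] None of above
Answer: D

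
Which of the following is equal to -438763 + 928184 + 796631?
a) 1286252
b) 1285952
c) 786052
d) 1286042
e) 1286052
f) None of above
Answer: e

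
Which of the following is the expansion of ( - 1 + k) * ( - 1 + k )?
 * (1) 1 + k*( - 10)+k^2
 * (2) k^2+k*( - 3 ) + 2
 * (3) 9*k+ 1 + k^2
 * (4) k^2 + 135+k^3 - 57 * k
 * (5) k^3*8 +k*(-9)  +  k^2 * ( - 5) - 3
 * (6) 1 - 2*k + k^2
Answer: 6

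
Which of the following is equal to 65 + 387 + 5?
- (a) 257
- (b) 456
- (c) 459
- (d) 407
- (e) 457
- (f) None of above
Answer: e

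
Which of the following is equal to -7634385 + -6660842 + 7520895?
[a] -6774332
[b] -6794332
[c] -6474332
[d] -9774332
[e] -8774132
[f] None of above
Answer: a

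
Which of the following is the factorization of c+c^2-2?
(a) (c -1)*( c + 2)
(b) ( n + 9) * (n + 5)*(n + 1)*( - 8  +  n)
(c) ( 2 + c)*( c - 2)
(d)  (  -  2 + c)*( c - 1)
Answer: a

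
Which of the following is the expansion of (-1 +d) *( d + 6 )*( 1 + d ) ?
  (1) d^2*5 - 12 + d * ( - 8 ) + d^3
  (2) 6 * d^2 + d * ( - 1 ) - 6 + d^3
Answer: 2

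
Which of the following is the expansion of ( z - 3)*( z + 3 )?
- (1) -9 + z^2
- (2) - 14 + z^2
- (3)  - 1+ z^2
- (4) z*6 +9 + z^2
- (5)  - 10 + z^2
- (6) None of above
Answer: 1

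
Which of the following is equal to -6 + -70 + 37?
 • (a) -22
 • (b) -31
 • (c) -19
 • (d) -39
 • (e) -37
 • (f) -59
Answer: d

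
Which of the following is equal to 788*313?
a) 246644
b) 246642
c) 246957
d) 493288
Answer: a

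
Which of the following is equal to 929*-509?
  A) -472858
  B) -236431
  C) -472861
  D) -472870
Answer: C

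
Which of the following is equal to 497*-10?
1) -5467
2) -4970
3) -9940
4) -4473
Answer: 2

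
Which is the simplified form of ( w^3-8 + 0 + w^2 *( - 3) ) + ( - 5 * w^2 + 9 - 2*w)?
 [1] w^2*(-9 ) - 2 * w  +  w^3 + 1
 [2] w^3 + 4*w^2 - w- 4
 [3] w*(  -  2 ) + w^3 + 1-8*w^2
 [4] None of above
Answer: 3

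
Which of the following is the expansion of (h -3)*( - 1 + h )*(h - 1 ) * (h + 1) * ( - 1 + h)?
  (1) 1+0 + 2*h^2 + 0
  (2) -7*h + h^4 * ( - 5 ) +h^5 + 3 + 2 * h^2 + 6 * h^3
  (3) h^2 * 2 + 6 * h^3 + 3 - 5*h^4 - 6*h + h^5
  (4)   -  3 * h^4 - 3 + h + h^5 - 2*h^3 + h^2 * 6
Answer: 2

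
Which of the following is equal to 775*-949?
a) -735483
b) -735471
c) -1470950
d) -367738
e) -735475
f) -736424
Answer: e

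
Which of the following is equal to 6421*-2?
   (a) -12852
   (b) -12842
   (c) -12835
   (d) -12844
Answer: b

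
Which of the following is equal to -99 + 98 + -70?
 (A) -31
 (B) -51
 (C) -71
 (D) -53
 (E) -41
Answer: C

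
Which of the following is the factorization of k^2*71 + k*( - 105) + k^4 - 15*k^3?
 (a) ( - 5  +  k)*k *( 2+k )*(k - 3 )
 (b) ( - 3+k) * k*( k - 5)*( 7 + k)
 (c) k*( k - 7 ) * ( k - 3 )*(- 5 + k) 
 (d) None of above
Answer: c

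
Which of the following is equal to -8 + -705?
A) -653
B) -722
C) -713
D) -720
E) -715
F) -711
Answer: C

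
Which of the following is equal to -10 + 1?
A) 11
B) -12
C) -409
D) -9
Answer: D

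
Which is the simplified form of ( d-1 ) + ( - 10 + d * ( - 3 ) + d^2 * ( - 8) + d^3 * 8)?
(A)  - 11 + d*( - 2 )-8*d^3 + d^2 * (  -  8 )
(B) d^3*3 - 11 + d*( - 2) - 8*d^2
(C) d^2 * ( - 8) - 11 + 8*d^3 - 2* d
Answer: C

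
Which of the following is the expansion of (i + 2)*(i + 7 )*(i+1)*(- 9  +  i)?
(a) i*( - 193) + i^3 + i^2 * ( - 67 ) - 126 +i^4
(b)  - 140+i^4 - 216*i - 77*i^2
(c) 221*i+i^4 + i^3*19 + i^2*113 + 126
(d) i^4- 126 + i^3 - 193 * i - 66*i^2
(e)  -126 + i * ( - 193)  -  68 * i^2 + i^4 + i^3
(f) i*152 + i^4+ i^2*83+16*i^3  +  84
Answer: a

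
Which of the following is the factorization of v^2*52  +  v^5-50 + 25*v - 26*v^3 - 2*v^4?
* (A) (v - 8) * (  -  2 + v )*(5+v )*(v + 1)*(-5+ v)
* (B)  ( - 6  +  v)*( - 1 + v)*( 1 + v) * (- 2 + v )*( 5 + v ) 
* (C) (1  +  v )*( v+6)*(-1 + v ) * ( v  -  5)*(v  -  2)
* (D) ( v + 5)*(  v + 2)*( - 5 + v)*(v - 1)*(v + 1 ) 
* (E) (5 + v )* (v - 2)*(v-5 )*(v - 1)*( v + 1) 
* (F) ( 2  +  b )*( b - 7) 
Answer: E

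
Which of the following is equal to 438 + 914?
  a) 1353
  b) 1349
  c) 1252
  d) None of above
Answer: d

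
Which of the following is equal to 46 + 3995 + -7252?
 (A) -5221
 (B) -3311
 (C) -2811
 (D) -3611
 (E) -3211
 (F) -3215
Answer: E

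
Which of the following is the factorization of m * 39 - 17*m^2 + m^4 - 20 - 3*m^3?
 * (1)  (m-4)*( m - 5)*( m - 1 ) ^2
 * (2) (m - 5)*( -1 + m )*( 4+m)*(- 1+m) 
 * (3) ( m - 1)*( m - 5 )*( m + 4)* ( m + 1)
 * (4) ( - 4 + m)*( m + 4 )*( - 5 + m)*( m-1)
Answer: 2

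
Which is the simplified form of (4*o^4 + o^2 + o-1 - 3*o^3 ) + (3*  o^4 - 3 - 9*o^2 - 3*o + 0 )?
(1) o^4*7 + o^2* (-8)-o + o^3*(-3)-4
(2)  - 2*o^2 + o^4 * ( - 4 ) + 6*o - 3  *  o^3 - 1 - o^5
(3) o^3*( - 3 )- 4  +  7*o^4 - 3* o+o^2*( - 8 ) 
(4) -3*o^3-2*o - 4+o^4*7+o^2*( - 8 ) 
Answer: 4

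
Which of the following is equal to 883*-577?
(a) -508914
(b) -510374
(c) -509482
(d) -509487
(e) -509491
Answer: e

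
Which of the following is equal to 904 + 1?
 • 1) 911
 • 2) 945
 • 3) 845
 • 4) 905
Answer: 4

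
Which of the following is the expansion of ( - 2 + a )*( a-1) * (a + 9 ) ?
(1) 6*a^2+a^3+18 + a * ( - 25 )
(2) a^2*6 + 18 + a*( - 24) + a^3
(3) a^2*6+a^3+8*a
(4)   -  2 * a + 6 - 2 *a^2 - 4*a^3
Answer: 1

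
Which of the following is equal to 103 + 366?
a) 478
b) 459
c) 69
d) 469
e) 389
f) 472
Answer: d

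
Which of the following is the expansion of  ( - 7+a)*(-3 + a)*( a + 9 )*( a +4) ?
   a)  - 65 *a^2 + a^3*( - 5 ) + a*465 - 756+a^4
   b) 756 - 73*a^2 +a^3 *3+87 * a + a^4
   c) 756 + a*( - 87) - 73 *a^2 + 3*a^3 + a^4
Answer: c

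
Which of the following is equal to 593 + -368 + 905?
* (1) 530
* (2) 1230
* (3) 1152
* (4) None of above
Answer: 4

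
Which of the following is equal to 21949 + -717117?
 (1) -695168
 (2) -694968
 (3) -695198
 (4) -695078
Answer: 1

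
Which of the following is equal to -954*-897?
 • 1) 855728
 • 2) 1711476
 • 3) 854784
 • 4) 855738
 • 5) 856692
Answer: 4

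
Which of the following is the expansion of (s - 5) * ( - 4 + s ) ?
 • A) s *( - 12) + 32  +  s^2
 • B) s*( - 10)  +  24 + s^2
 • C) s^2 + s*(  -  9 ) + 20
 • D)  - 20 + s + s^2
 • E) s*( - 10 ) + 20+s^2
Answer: C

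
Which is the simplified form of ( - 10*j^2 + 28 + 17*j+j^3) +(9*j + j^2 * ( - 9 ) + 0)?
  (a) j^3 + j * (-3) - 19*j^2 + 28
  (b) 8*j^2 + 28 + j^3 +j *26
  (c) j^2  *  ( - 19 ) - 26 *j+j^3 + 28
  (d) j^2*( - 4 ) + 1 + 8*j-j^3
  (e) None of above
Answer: e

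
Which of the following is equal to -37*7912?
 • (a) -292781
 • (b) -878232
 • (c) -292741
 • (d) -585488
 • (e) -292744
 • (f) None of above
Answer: e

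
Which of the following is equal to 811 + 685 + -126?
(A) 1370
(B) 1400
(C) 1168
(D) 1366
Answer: A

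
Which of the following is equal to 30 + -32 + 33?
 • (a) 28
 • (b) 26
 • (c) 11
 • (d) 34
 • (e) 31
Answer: e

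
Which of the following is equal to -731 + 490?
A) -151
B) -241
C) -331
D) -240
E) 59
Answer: B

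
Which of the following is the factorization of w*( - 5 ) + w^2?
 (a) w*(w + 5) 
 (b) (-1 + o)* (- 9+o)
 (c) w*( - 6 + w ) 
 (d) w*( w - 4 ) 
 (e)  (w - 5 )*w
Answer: e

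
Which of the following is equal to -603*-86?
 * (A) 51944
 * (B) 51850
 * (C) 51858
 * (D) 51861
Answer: C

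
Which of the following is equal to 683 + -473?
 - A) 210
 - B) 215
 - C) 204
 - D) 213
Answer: A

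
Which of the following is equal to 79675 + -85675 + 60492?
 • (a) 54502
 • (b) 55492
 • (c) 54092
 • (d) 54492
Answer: d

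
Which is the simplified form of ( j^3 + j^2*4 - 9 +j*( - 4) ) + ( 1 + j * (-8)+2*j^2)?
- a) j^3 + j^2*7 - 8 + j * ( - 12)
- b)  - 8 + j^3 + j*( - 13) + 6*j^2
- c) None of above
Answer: c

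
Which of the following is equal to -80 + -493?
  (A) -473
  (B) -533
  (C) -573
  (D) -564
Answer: C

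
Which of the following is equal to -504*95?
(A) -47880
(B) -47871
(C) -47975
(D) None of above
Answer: A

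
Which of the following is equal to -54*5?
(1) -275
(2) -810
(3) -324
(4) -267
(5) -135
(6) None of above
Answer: 6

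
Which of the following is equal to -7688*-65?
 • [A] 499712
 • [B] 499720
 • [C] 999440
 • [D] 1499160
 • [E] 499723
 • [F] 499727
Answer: B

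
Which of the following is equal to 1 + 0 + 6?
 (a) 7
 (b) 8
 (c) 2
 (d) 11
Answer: a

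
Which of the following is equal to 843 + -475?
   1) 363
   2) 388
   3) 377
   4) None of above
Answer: 4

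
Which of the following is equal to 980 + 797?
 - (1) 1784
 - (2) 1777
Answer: 2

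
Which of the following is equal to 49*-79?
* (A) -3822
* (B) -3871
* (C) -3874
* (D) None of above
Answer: B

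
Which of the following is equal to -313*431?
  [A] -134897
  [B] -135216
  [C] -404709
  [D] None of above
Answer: D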